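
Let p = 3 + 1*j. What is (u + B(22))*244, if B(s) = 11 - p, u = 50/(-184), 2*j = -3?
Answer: 51789/23 ≈ 2251.7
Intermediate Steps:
j = -3/2 (j = (1/2)*(-3) = -3/2 ≈ -1.5000)
p = 3/2 (p = 3 + 1*(-3/2) = 3 - 3/2 = 3/2 ≈ 1.5000)
u = -25/92 (u = 50*(-1/184) = -25/92 ≈ -0.27174)
B(s) = 19/2 (B(s) = 11 - 1*3/2 = 11 - 3/2 = 19/2)
(u + B(22))*244 = (-25/92 + 19/2)*244 = (849/92)*244 = 51789/23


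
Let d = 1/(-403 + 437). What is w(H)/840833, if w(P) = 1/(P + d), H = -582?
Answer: -34/16637562571 ≈ -2.0436e-9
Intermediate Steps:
d = 1/34 ≈ 0.029412
w(P) = 1/(1/34 + P) (w(P) = 1/(P + 1/34) = 1/(1/34 + P))
w(H)/840833 = (34/(1 + 34*(-582)))/840833 = (34/(1 - 19788))*(1/840833) = (34/(-19787))*(1/840833) = (34*(-1/19787))*(1/840833) = -34/19787*1/840833 = -34/16637562571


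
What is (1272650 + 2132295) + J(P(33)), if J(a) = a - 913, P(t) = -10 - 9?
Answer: 3404013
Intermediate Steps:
P(t) = -19
J(a) = -913 + a
(1272650 + 2132295) + J(P(33)) = (1272650 + 2132295) + (-913 - 19) = 3404945 - 932 = 3404013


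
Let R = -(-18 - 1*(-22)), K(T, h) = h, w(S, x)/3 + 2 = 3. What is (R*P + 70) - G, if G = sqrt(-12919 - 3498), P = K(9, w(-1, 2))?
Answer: 58 - I*sqrt(16417) ≈ 58.0 - 128.13*I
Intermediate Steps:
w(S, x) = 3 (w(S, x) = -6 + 3*3 = -6 + 9 = 3)
P = 3
R = -4 (R = -(-18 + 22) = -1*4 = -4)
G = I*sqrt(16417) (G = sqrt(-16417) = I*sqrt(16417) ≈ 128.13*I)
(R*P + 70) - G = (-4*3 + 70) - I*sqrt(16417) = (-12 + 70) - I*sqrt(16417) = 58 - I*sqrt(16417)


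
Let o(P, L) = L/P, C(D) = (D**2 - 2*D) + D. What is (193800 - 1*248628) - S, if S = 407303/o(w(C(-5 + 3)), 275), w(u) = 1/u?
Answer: -90873503/1650 ≈ -55075.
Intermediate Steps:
C(D) = D**2 - D
S = 407303/1650 (S = 407303/((275/(1/((-5 + 3)*(-1 + (-5 + 3)))))) = 407303/((275/(1/(-2*(-1 - 2))))) = 407303/((275/(1/(-2*(-3))))) = 407303/((275/(1/6))) = 407303/((275*6)) = 407303/1650 ≈ 246.85)
(193800 - 1*248628) - S = (193800 - 1*248628) - 1*407303/1650 = (193800 - 248628) - 407303/1650 = -54828 - 407303/1650 = -90873503/1650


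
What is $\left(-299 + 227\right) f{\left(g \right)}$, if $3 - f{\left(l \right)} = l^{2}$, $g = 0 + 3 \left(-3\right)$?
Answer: $5616$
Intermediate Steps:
$g = -9$ ($g = 0 - 9 = -9$)
$f{\left(l \right)} = 3 - l^{2}$
$\left(-299 + 227\right) f{\left(g \right)} = \left(-299 + 227\right) \left(3 - \left(-9\right)^{2}\right) = - 72 \left(3 - 81\right) = \left(-72\right) \left(-78\right) = 5616$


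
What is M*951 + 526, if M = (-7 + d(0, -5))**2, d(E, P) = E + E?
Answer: 47125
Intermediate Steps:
d(E, P) = 2*E
M = 49 (M = (-7 + 2*0)**2 = (-7 + 0)**2 = (-7)**2 = 49)
M*951 + 526 = 49*951 + 526 = 46599 + 526 = 47125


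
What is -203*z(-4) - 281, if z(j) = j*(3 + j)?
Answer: -1093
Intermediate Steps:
-203*z(-4) - 281 = -(-812)*(3 - 4) - 281 = -(-812)*(-1) - 281 = -203*4 - 281 = -812 - 281 = -1093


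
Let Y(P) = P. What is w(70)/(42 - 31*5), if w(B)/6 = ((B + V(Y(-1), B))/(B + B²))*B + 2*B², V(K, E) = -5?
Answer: -4175190/8023 ≈ -520.40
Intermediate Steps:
w(B) = 12*B² + 6*B*(-5 + B)/(B + B²) (w(B) = 6*(((B - 5)/(B + B²))*B + 2*B²) = 6*(((-5 + B)/(B + B²))*B + 2*B²) = 6*(B*(-5 + B)/(B + B²) + 2*B²) = 6*(2*B² + B*(-5 + B)/(B + B²)) = 12*B² + 6*B*(-5 + B)/(B + B²))
w(70)/(42 - 31*5) = (6*(-5 + 70 + 2*70² + 2*70³)/(1 + 70))/(42 - 31*5) = (6*(-5 + 70 + 2*4900 + 2*343000)/71)/(42 - 155) = (6*(1/71)*(-5 + 70 + 9800 + 686000))/(-113) = (6*(1/71)*695865)*(-1/113) = (4175190/71)*(-1/113) = -4175190/8023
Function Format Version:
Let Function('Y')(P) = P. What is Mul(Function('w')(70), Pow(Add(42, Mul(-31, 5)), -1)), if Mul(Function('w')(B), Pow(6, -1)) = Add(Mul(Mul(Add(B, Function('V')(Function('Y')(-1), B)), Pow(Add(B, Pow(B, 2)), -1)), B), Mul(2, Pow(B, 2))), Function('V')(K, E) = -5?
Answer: Rational(-4175190, 8023) ≈ -520.40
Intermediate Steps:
Function('w')(B) = Add(Mul(12, Pow(B, 2)), Mul(6, B, Pow(Add(B, Pow(B, 2)), -1), Add(-5, B))) (Function('w')(B) = Mul(6, Add(Mul(Mul(Add(B, -5), Pow(Add(B, Pow(B, 2)), -1)), B), Mul(2, Pow(B, 2)))) = Mul(6, Add(Mul(Mul(Add(-5, B), Pow(Add(B, Pow(B, 2)), -1)), B), Mul(2, Pow(B, 2)))) = Mul(6, Add(Mul(Mul(Pow(Add(B, Pow(B, 2)), -1), Add(-5, B)), B), Mul(2, Pow(B, 2)))) = Mul(6, Add(Mul(B, Pow(Add(B, Pow(B, 2)), -1), Add(-5, B)), Mul(2, Pow(B, 2)))) = Mul(6, Add(Mul(2, Pow(B, 2)), Mul(B, Pow(Add(B, Pow(B, 2)), -1), Add(-5, B)))) = Add(Mul(12, Pow(B, 2)), Mul(6, B, Pow(Add(B, Pow(B, 2)), -1), Add(-5, B))))
Mul(Function('w')(70), Pow(Add(42, Mul(-31, 5)), -1)) = Mul(Mul(6, Pow(Add(1, 70), -1), Add(-5, 70, Mul(2, Pow(70, 2)), Mul(2, Pow(70, 3)))), Pow(Add(42, Mul(-31, 5)), -1)) = Mul(Mul(6, Pow(71, -1), Add(-5, 70, Mul(2, 4900), Mul(2, 343000))), Pow(Add(42, -155), -1)) = Mul(Mul(6, Rational(1, 71), Add(-5, 70, 9800, 686000)), Pow(-113, -1)) = Mul(Mul(6, Rational(1, 71), 695865), Rational(-1, 113)) = Mul(Rational(4175190, 71), Rational(-1, 113)) = Rational(-4175190, 8023)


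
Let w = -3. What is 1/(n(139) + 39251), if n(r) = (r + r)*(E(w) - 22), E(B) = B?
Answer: 1/32301 ≈ 3.0959e-5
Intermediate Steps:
n(r) = -50*r (n(r) = (r + r)*(-3 - 22) = (2*r)*(-25) = -50*r)
1/(n(139) + 39251) = 1/(-50*139 + 39251) = 1/(-6950 + 39251) = 1/32301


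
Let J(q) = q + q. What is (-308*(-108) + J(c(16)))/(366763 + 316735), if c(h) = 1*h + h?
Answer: 16664/341749 ≈ 0.048761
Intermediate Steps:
c(h) = 2*h (c(h) = h + h = 2*h)
J(q) = 2*q
(-308*(-108) + J(c(16)))/(366763 + 316735) = (-308*(-108) + 2*(2*16))/(366763 + 316735) = (33264 + 2*32)/683498 = (33264 + 64)*(1/683498) = 33328*(1/683498) = 16664/341749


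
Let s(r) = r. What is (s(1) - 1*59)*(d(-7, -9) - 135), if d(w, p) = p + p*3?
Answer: 9918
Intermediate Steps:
d(w, p) = 4*p (d(w, p) = p + 3*p = 4*p)
(s(1) - 1*59)*(d(-7, -9) - 135) = (1 - 1*59)*(4*(-9) - 135) = (1 - 59)*(-36 - 135) = -58*(-171) = 9918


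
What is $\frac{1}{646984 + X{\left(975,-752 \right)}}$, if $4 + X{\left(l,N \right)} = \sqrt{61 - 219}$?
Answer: $\frac{323490}{209291560279} - \frac{i \sqrt{158}}{418583120558} \approx 1.5456 \cdot 10^{-6} - 3.0029 \cdot 10^{-11} i$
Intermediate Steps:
$X{\left(l,N \right)} = -4 + i \sqrt{158}$ ($X{\left(l,N \right)} = -4 + \sqrt{61 - 219} = -4 + \sqrt{-158} = -4 + i \sqrt{158}$)
$\frac{1}{646984 + X{\left(975,-752 \right)}} = \frac{1}{646984 - \left(4 - i \sqrt{158}\right)} = \frac{1}{646980 + i \sqrt{158}}$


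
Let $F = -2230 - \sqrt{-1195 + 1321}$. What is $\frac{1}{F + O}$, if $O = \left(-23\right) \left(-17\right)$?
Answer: $- \frac{613}{1127265} + \frac{\sqrt{14}}{1127265} \approx -0.00054047$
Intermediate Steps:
$O = 391$
$F = -2230 - 3 \sqrt{14}$ ($F = -2230 - \sqrt{126} = -2230 - 3 \sqrt{14} \approx -2241.2$)
$\frac{1}{F + O} = \frac{1}{\left(-2230 - 3 \sqrt{14}\right) + 391} = \frac{1}{-1839 - 3 \sqrt{14}}$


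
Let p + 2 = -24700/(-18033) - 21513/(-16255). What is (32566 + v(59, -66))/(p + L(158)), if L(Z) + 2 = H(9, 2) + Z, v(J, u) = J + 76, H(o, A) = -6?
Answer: 9585526896915/44172151849 ≈ 217.00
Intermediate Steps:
p = 203189599/293126415 (p = -2 + (-24700/(-18033) - 21513/(-16255)) = -2 + (-24700*(-1/18033) - 21513*(-1/16255)) = -2 + (24700/18033 + 21513/16255) = -2 + 789442429/293126415 = 203189599/293126415 ≈ 0.69318)
v(J, u) = 76 + J
L(Z) = -8 + Z (L(Z) = -2 + (-6 + Z) = -8 + Z)
(32566 + v(59, -66))/(p + L(158)) = (32566 + (76 + 59))/(203189599/293126415 + (-8 + 158)) = (32566 + 135)/(203189599/293126415 + 150) = 32701/(44172151849/293126415) = 32701*(293126415/44172151849) = 9585526896915/44172151849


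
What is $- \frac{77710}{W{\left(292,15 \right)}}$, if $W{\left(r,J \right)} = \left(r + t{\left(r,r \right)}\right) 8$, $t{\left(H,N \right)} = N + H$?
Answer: $- \frac{38855}{3504} \approx -11.089$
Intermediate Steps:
$t{\left(H,N \right)} = H + N$
$W{\left(r,J \right)} = 24 r$ ($W{\left(r,J \right)} = \left(r + \left(r + r\right)\right) 8 = \left(r + 2 r\right) 8 = 3 r 8 = 24 r$)
$- \frac{77710}{W{\left(292,15 \right)}} = - \frac{77710}{24 \cdot 292} = - \frac{77710}{7008} = \left(-77710\right) \frac{1}{7008} = - \frac{38855}{3504}$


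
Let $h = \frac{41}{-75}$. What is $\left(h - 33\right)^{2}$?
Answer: $\frac{6330256}{5625} \approx 1125.4$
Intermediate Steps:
$h = - \frac{41}{75}$ ($h = 41 \left(- \frac{1}{75}\right) = - \frac{41}{75} \approx -0.54667$)
$\left(h - 33\right)^{2} = \left(- \frac{41}{75} - 33\right)^{2} = \left(- \frac{2516}{75}\right)^{2} = \frac{6330256}{5625}$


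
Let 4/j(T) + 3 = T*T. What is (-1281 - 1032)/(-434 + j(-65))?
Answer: 4882743/916172 ≈ 5.3295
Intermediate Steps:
j(T) = 4/(-3 + T²) (j(T) = 4/(-3 + T*T) = 4/(-3 + T²))
(-1281 - 1032)/(-434 + j(-65)) = (-1281 - 1032)/(-434 + 4/(-3 + (-65)²)) = -2313/(-434 + 4/(-3 + 4225)) = -2313/(-434 + 4/4222) = -2313/(-434 + 4*(1/4222)) = -2313/(-434 + 2/2111) = -2313/(-916172/2111) = -2313*(-2111/916172) = 4882743/916172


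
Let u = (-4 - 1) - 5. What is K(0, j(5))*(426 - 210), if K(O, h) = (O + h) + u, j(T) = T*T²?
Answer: 24840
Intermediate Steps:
j(T) = T³
u = -10 (u = -5 - 5 = -10)
K(O, h) = -10 + O + h (K(O, h) = (O + h) - 10 = -10 + O + h)
K(0, j(5))*(426 - 210) = (-10 + 0 + 5³)*(426 - 210) = (-10 + 0 + 125)*216 = 115*216 = 24840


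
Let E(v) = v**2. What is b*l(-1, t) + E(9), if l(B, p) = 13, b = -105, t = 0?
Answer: -1284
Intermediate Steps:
b*l(-1, t) + E(9) = -105*13 + 9**2 = -1365 + 81 = -1284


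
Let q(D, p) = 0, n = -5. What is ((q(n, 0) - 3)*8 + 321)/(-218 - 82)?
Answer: -99/100 ≈ -0.99000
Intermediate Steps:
((q(n, 0) - 3)*8 + 321)/(-218 - 82) = ((0 - 3)*8 + 321)/(-218 - 82) = (-3*8 + 321)/(-300) = (-24 + 321)*(-1/300) = 297*(-1/300) = -99/100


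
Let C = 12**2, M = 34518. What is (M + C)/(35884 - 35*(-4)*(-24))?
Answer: 17331/16262 ≈ 1.0657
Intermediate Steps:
C = 144
(M + C)/(35884 - 35*(-4)*(-24)) = (34518 + 144)/(35884 - 35*(-4)*(-24)) = 34662/(35884 + 140*(-24)) = 34662/(35884 - 3360) = 34662/32524 = 34662*(1/32524) = 17331/16262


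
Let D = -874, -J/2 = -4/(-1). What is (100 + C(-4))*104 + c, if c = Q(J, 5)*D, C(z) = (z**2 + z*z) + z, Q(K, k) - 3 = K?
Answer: 17682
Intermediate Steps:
J = -8 (J = -(-8)/(-1) = -(-8)*(-1) = -2*4 = -8)
Q(K, k) = 3 + K
C(z) = z + 2*z**2 (C(z) = (z**2 + z**2) + z = 2*z**2 + z = z + 2*z**2)
c = 4370 (c = (3 - 8)*(-874) = -5*(-874) = 4370)
(100 + C(-4))*104 + c = (100 - 4*(1 + 2*(-4)))*104 + 4370 = (100 - 4*(1 - 8))*104 + 4370 = (100 - 4*(-7))*104 + 4370 = (100 + 28)*104 + 4370 = 128*104 + 4370 = 13312 + 4370 = 17682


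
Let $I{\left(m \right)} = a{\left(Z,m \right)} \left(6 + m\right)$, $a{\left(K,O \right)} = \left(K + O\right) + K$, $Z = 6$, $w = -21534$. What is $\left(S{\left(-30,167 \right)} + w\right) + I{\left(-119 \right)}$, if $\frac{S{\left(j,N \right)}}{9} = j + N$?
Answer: $-8210$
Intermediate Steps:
$a{\left(K,O \right)} = O + 2 K$
$I{\left(m \right)} = \left(6 + m\right) \left(12 + m\right)$ ($I{\left(m \right)} = \left(m + 2 \cdot 6\right) \left(6 + m\right) = \left(m + 12\right) \left(6 + m\right) = \left(12 + m\right) \left(6 + m\right) = \left(6 + m\right) \left(12 + m\right)$)
$S{\left(j,N \right)} = 9 N + 9 j$ ($S{\left(j,N \right)} = 9 \left(j + N\right) = 9 \left(N + j\right) = 9 N + 9 j$)
$\left(S{\left(-30,167 \right)} + w\right) + I{\left(-119 \right)} = \left(\left(9 \cdot 167 + 9 \left(-30\right)\right) - 21534\right) + \left(6 - 119\right) \left(12 - 119\right) = \left(\left(1503 - 270\right) - 21534\right) - -12091 = \left(1233 - 21534\right) + 12091 = -20301 + 12091 = -8210$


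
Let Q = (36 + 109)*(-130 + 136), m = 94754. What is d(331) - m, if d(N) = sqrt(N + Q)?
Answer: -94754 + sqrt(1201) ≈ -94719.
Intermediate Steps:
Q = 870 (Q = 145*6 = 870)
d(N) = sqrt(870 + N) (d(N) = sqrt(N + 870) = sqrt(870 + N))
d(331) - m = sqrt(870 + 331) - 1*94754 = sqrt(1201) - 94754 = -94754 + sqrt(1201)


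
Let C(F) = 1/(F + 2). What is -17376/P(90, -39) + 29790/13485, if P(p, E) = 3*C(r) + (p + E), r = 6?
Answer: -41383982/123163 ≈ -336.01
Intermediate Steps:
C(F) = 1/(2 + F)
P(p, E) = 3/8 + E + p (P(p, E) = 3/(2 + 6) + (p + E) = 3/8 + (E + p) = 3/8 + E + p)
-17376/P(90, -39) + 29790/13485 = -17376/(3/8 - 39 + 90) + 29790/13485 = -17376/411/8 + 29790*(1/13485) = -17376*8/411 + 1986/899 = -46336/137 + 1986/899 = -41383982/123163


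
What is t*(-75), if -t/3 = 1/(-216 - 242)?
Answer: -225/458 ≈ -0.49127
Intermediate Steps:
t = 3/458 (t = -3/(-216 - 242) = -3/(-458) = -3*(-1/458) = 3/458 ≈ 0.0065502)
t*(-75) = (3/458)*(-75) = -225/458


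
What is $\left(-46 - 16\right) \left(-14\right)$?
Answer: $868$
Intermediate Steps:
$\left(-46 - 16\right) \left(-14\right) = \left(-62\right) \left(-14\right) = 868$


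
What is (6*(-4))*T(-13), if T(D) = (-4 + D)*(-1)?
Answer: -408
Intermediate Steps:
T(D) = 4 - D
(6*(-4))*T(-13) = (6*(-4))*(4 - 1*(-13)) = -24*(4 + 13) = -24*17 = -408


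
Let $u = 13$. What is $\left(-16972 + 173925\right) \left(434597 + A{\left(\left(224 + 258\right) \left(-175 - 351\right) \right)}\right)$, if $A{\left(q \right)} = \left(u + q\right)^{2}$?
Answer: $10087733120461974$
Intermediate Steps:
$A{\left(q \right)} = \left(13 + q\right)^{2}$
$\left(-16972 + 173925\right) \left(434597 + A{\left(\left(224 + 258\right) \left(-175 - 351\right) \right)}\right) = \left(-16972 + 173925\right) \left(434597 + \left(13 + \left(224 + 258\right) \left(-175 - 351\right)\right)^{2}\right) = 156953 \left(434597 + \left(13 + 482 \left(-526\right)\right)^{2}\right) = 156953 \left(434597 + \left(13 - 253532\right)^{2}\right) = 156953 \left(434597 + \left(-253519\right)^{2}\right) = 156953 \left(434597 + 64271883361\right) = 156953 \cdot 64272317958 = 10087733120461974$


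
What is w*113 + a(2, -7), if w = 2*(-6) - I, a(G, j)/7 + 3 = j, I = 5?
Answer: -1991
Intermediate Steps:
a(G, j) = -21 + 7*j
w = -17 (w = 2*(-6) - 1*5 = -12 - 5 = -17)
w*113 + a(2, -7) = -17*113 + (-21 + 7*(-7)) = -1921 + (-21 - 49) = -1921 - 70 = -1991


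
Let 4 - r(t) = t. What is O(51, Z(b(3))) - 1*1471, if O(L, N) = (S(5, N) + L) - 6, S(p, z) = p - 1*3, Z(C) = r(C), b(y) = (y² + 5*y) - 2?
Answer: -1424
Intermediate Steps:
r(t) = 4 - t
b(y) = -2 + y² + 5*y
Z(C) = 4 - C
S(p, z) = -3 + p (S(p, z) = p - 3 = -3 + p)
O(L, N) = -4 + L (O(L, N) = ((-3 + 5) + L) - 6 = (2 + L) - 6 = -4 + L)
O(51, Z(b(3))) - 1*1471 = (-4 + 51) - 1*1471 = 47 - 1471 = -1424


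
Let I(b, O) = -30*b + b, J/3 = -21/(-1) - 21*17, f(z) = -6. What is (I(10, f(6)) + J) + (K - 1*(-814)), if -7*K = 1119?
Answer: -4507/7 ≈ -643.86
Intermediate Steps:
K = -1119/7 (K = -⅐*1119 = -1119/7 ≈ -159.86)
J = -1008 (J = 3*(-21/(-1) - 21*17) = 3*(-21*(-1) - 357) = 3*(21 - 357) = 3*(-336) = -1008)
I(b, O) = -29*b
(I(10, f(6)) + J) + (K - 1*(-814)) = (-29*10 - 1008) + (-1119/7 - 1*(-814)) = (-290 - 1008) + (-1119/7 + 814) = -1298 + 4579/7 = -4507/7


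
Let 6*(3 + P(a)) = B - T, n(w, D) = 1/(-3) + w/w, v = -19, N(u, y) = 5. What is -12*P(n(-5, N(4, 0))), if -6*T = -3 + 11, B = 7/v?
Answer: 1942/57 ≈ 34.070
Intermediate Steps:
n(w, D) = ⅔ (n(w, D) = 1*(-⅓) + 1 = -⅓ + 1 = ⅔)
B = -7/19 (B = 7/(-19) = 7*(-1/19) = -7/19 ≈ -0.36842)
T = -4/3 (T = -(-3 + 11)/6 = -⅙*8 = -4/3 ≈ -1.3333)
P(a) = -971/342 (P(a) = -3 + (-7/19 - 1*(-4/3))/6 = -3 + (-7/19 + 4/3)/6 = -3 + (⅙)*(55/57) = -3 + 55/342 = -971/342)
-12*P(n(-5, N(4, 0))) = -12*(-971/342) = 1942/57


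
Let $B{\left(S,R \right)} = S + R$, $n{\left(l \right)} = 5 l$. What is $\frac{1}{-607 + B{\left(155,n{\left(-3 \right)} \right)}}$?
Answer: $- \frac{1}{467} \approx -0.0021413$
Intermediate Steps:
$B{\left(S,R \right)} = R + S$
$\frac{1}{-607 + B{\left(155,n{\left(-3 \right)} \right)}} = \frac{1}{-607 + \left(5 \left(-3\right) + 155\right)} = \frac{1}{-607 + \left(-15 + 155\right)} = \frac{1}{-607 + 140} = \frac{1}{-467} = - \frac{1}{467}$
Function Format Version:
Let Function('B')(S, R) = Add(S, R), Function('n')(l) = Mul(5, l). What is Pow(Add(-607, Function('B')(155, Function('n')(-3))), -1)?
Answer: Rational(-1, 467) ≈ -0.0021413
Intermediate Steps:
Function('B')(S, R) = Add(R, S)
Pow(Add(-607, Function('B')(155, Function('n')(-3))), -1) = Pow(Add(-607, Add(Mul(5, -3), 155)), -1) = Pow(Add(-607, Add(-15, 155)), -1) = Pow(Add(-607, 140), -1) = Pow(-467, -1) = Rational(-1, 467)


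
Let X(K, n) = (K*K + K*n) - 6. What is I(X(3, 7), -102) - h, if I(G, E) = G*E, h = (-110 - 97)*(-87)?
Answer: -20457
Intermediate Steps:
X(K, n) = -6 + K² + K*n (X(K, n) = (K² + K*n) - 6 = -6 + K² + K*n)
h = 18009 (h = -207*(-87) = 18009)
I(G, E) = E*G
I(X(3, 7), -102) - h = -102*(-6 + 3² + 3*7) - 1*18009 = -102*(-6 + 9 + 21) - 18009 = -102*24 - 18009 = -2448 - 18009 = -20457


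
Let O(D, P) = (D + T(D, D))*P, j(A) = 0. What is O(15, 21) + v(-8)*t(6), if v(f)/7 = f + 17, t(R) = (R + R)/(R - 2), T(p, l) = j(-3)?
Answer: 504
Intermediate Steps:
T(p, l) = 0
O(D, P) = D*P (O(D, P) = (D + 0)*P = D*P)
t(R) = 2*R/(-2 + R) (t(R) = (2*R)/(-2 + R) = 2*R/(-2 + R))
v(f) = 119 + 7*f (v(f) = 7*(f + 17) = 7*(17 + f) = 119 + 7*f)
O(15, 21) + v(-8)*t(6) = 15*21 + (119 + 7*(-8))*(2*6/(-2 + 6)) = 315 + (119 - 56)*(2*6/4) = 315 + 63*(2*6*(1/4)) = 315 + 63*3 = 315 + 189 = 504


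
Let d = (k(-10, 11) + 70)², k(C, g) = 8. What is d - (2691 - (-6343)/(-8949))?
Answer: 30370300/8949 ≈ 3393.7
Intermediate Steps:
d = 6084 (d = (8 + 70)² = 78² = 6084)
d - (2691 - (-6343)/(-8949)) = 6084 - (2691 - (-6343)/(-8949)) = 6084 - (2691 - (-6343)*(-1)/8949) = 6084 - (2691 - 1*6343/8949) = 6084 - (2691 - 6343/8949) = 6084 - 1*24075416/8949 = 6084 - 24075416/8949 = 30370300/8949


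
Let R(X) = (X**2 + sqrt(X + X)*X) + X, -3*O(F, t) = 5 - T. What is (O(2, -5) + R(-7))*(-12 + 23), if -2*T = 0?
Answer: 1331/3 - 77*I*sqrt(14) ≈ 443.67 - 288.11*I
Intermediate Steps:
T = 0 (T = -1/2*0 = 0)
O(F, t) = -5/3 (O(F, t) = -(5 - 1*0)/3 = -(5 + 0)/3 = -1/3*5 = -5/3)
R(X) = X + X**2 + sqrt(2)*X**(3/2) (R(X) = (X**2 + sqrt(2*X)*X) + X = (X**2 + (sqrt(2)*sqrt(X))*X) + X = (X**2 + sqrt(2)*X**(3/2)) + X = X + X**2 + sqrt(2)*X**(3/2))
(O(2, -5) + R(-7))*(-12 + 23) = (-5/3 + (-7 + (-7)**2 + sqrt(2)*(-7)**(3/2)))*(-12 + 23) = (-5/3 + (-7 + 49 + sqrt(2)*(-7*I*sqrt(7))))*11 = (-5/3 + (-7 + 49 - 7*I*sqrt(14)))*11 = (-5/3 + (42 - 7*I*sqrt(14)))*11 = (121/3 - 7*I*sqrt(14))*11 = 1331/3 - 77*I*sqrt(14)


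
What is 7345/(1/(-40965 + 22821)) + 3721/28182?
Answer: -61569668099/462 ≈ -1.3327e+8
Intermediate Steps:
7345/(1/(-40965 + 22821)) + 3721/28182 = 7345/(1/(-18144)) + 3721*(1/28182) = 7345/(-1/18144) + 61/462 = 7345*(-18144) + 61/462 = -133267680 + 61/462 = -61569668099/462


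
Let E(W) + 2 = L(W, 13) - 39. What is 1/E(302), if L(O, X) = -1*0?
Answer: -1/41 ≈ -0.024390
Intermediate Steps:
L(O, X) = 0
E(W) = -41 (E(W) = -2 + (0 - 39) = -2 - 39 = -41)
1/E(302) = 1/(-41) = -1/41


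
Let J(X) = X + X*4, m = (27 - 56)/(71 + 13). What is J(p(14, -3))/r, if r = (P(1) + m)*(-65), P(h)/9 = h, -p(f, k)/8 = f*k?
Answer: -28224/9451 ≈ -2.9864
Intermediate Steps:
p(f, k) = -8*f*k
P(h) = 9*h
m = -29/84 ≈ -0.34524
J(X) = 5*X (J(X) = X + 4*X = 5*X)
r = -47255/84 (r = (9*1 - 29/84)*(-65) = (9 - 29/84)*(-65) = (727/84)*(-65) = -47255/84 ≈ -562.56)
J(p(14, -3))/r = (5*(-8*14*(-3)))/(-47255/84) = (5*336)*(-84/47255) = 1680*(-84/47255) = -28224/9451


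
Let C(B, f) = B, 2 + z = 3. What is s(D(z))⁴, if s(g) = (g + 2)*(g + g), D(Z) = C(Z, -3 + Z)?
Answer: 1296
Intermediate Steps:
z = 1 (z = -2 + 3 = 1)
D(Z) = Z
s(g) = 2*g*(2 + g) (s(g) = (2 + g)*(2*g) = 2*g*(2 + g))
s(D(z))⁴ = (2*1*(2 + 1))⁴ = (2*1*3)⁴ = 6⁴ = 1296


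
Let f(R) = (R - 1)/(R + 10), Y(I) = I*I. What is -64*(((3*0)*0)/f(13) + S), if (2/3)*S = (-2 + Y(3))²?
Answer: -4704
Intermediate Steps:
Y(I) = I²
f(R) = (-1 + R)/(10 + R)
S = 147/2 (S = 3*(-2 + 3²)²/2 = 3*(-2 + 9)²/2 = (3/2)*7² = (3/2)*49 = 147/2 ≈ 73.500)
-64*(((3*0)*0)/f(13) + S) = -64*(((3*0)*0)/(((-1 + 13)/(10 + 13))) + 147/2) = -64*((0*0)/((12/23)) + 147/2) = -64*(0/(((1/23)*12)) + 147/2) = -64*(0/(12/23) + 147/2) = -64*(0*(23/12) + 147/2) = -64*(0 + 147/2) = -64*147/2 = -4704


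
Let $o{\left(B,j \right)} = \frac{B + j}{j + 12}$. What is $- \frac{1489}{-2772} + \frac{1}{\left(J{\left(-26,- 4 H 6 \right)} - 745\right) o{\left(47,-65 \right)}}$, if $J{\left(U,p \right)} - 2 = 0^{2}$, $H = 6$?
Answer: $\frac{366055}{686532} \approx 0.53319$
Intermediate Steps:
$o{\left(B,j \right)} = \frac{B + j}{12 + j}$
$J{\left(U,p \right)} = 2$ ($J{\left(U,p \right)} = 2 + 0^{2} = 2 + 0 = 2$)
$- \frac{1489}{-2772} + \frac{1}{\left(J{\left(-26,- 4 H 6 \right)} - 745\right) o{\left(47,-65 \right)}} = - \frac{1489}{-2772} + \frac{1}{\left(2 - 745\right) \frac{47 - 65}{12 - 65}} = \left(-1489\right) \left(- \frac{1}{2772}\right) + \frac{1}{\left(-743\right) \frac{1}{-53} \left(-18\right)} = \frac{1489}{2772} - \frac{1}{743 \left(\left(- \frac{1}{53}\right) \left(-18\right)\right)} = \frac{1489}{2772} - \frac{1}{743 \cdot \frac{18}{53}} = \frac{1489}{2772} - \frac{53}{13374} = \frac{366055}{686532}$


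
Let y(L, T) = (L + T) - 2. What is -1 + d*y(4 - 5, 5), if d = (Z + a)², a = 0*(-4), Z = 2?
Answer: 7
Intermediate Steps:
a = 0
y(L, T) = -2 + L + T
d = 4 (d = (2 + 0)² = 2² = 4)
-1 + d*y(4 - 5, 5) = -1 + 4*(-2 + (4 - 5) + 5) = -1 + 4*(-2 - 1 + 5) = -1 + 4*2 = -1 + 8 = 7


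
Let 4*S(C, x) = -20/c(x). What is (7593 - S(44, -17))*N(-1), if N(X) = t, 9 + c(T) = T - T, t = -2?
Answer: -136664/9 ≈ -15185.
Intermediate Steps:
c(T) = -9 (c(T) = -9 + (T - T) = -9 + 0 = -9)
S(C, x) = 5/9 (S(C, x) = (-20/(-9))/4 = (-20*(-⅑))/4 = (¼)*(20/9) = 5/9)
N(X) = -2
(7593 - S(44, -17))*N(-1) = (7593 - 1*5/9)*(-2) = (7593 - 5/9)*(-2) = (68332/9)*(-2) = -136664/9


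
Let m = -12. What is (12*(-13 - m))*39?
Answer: -468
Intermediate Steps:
(12*(-13 - m))*39 = (12*(-13 - 1*(-12)))*39 = (12*(-13 + 12))*39 = (12*(-1))*39 = -12*39 = -468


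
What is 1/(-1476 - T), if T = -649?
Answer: -1/827 ≈ -0.0012092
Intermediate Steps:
1/(-1476 - T) = 1/(-1476 - 1*(-649)) = 1/(-1476 + 649) = 1/(-827) = -1/827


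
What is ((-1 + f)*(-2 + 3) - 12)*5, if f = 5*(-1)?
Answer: -90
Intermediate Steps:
f = -5
((-1 + f)*(-2 + 3) - 12)*5 = ((-1 - 5)*(-2 + 3) - 12)*5 = (-6*1 - 12)*5 = (-6 - 12)*5 = -18*5 = -90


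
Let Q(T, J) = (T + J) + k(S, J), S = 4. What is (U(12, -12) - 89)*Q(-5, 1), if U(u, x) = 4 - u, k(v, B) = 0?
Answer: 388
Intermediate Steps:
Q(T, J) = J + T (Q(T, J) = (T + J) + 0 = (J + T) + 0 = J + T)
(U(12, -12) - 89)*Q(-5, 1) = ((4 - 1*12) - 89)*(1 - 5) = ((4 - 12) - 89)*(-4) = (-8 - 89)*(-4) = -97*(-4) = 388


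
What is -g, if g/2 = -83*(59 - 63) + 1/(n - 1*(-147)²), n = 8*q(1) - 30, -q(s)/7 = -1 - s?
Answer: -14293926/21527 ≈ -664.00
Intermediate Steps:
q(s) = 7 + 7*s (q(s) = -7*(-1 - s) = 7 + 7*s)
n = 82 (n = 8*(7 + 7*1) - 30 = 8*(7 + 7) - 30 = 8*14 - 30 = 112 - 30 = 82)
g = 14293926/21527 (g = 2*(-83*(59 - 63) + 1/(82 - 1*(-147)²)) = 2*(-83*(-4) + 1/(82 - 1*21609)) = 2*(332 + 1/(82 - 21609)) = 2*(332 + 1/(-21527)) = 2*(332 - 1/21527) = 2*(7146963/21527) = 14293926/21527 ≈ 664.00)
-g = -1*14293926/21527 = -14293926/21527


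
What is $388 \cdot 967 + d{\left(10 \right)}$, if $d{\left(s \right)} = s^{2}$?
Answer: $375296$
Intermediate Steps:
$388 \cdot 967 + d{\left(10 \right)} = 388 \cdot 967 + 10^{2} = 375196 + 100 = 375296$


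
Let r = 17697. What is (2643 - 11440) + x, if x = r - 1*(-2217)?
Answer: 11117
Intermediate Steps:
x = 19914 (x = 17697 - 1*(-2217) = 17697 + 2217 = 19914)
(2643 - 11440) + x = (2643 - 11440) + 19914 = -8797 + 19914 = 11117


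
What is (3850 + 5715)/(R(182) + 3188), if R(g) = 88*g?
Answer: 9565/19204 ≈ 0.49807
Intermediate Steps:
(3850 + 5715)/(R(182) + 3188) = (3850 + 5715)/(88*182 + 3188) = 9565/(16016 + 3188) = 9565/19204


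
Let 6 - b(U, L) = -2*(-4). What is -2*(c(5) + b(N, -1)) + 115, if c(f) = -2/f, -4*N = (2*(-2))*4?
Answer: 599/5 ≈ 119.80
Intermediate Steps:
N = 4 (N = -2*(-2)*4/4 = -(-1)*4 = -¼*(-16) = 4)
b(U, L) = -2 (b(U, L) = 6 - (-2)*(-4) = 6 - 1*8 = 6 - 8 = -2)
-2*(c(5) + b(N, -1)) + 115 = -2*(-2/5 - 2) + 115 = -2*(-2*⅕ - 2) + 115 = -2*(-⅖ - 2) + 115 = -2*(-12/5) + 115 = 24/5 + 115 = 599/5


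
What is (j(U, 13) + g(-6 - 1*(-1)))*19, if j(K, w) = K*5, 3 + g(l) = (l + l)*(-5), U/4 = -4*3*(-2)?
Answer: 10013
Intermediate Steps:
U = 96 (U = 4*(-4*3*(-2)) = 4*(-12*(-2)) = 4*24 = 96)
g(l) = -3 - 10*l (g(l) = -3 + (l + l)*(-5) = -3 + (2*l)*(-5) = -3 - 10*l)
j(K, w) = 5*K
(j(U, 13) + g(-6 - 1*(-1)))*19 = (5*96 + (-3 - 10*(-6 - 1*(-1))))*19 = (480 + (-3 - 10*(-6 + 1)))*19 = (480 + (-3 - 10*(-5)))*19 = (480 + (-3 + 50))*19 = (480 + 47)*19 = 527*19 = 10013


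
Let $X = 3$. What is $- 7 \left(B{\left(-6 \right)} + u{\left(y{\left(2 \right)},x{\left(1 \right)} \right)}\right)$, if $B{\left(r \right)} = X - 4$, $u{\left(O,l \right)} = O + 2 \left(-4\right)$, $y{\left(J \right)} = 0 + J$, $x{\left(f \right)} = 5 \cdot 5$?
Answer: $49$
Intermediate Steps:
$x{\left(f \right)} = 25$
$y{\left(J \right)} = J$
$u{\left(O,l \right)} = -8 + O$ ($u{\left(O,l \right)} = O - 8 = -8 + O$)
$B{\left(r \right)} = -1$ ($B{\left(r \right)} = 3 - 4 = -1$)
$- 7 \left(B{\left(-6 \right)} + u{\left(y{\left(2 \right)},x{\left(1 \right)} \right)}\right) = - 7 \left(-1 + \left(-8 + 2\right)\right) = - 7 \left(-1 - 6\right) = \left(-7\right) \left(-7\right) = 49$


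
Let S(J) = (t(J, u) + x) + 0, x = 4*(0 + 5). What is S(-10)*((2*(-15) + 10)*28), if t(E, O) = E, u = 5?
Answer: -5600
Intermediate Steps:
x = 20 (x = 4*5 = 20)
S(J) = 20 + J (S(J) = (J + 20) + 0 = (20 + J) + 0 = 20 + J)
S(-10)*((2*(-15) + 10)*28) = (20 - 10)*((2*(-15) + 10)*28) = 10*((-30 + 10)*28) = 10*(-20*28) = 10*(-560) = -5600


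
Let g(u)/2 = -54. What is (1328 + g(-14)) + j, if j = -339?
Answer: 881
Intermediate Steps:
g(u) = -108 (g(u) = 2*(-54) = -108)
(1328 + g(-14)) + j = (1328 - 108) - 339 = 1220 - 339 = 881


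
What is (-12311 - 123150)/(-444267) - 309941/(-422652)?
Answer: 64983140273/62590112028 ≈ 1.0382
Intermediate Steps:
(-12311 - 123150)/(-444267) - 309941/(-422652) = -135461*(-1/444267) - 309941*(-1/422652) = 135461/444267 + 309941/422652 = 64983140273/62590112028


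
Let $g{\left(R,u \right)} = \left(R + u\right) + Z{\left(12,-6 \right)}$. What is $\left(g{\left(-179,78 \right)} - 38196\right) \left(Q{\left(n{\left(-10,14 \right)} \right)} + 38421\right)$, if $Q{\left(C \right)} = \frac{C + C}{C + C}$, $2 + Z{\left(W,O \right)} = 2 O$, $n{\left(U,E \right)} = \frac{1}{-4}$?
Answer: $-1471985242$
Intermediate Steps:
$n{\left(U,E \right)} = - \frac{1}{4}$
$Z{\left(W,O \right)} = -2 + 2 O$
$g{\left(R,u \right)} = -14 + R + u$ ($g{\left(R,u \right)} = \left(R + u\right) + \left(-2 + 2 \left(-6\right)\right) = \left(R + u\right) - 14 = -14 + R + u$)
$Q{\left(C \right)} = 1$ ($Q{\left(C \right)} = \frac{2 C}{2 C} = 2 C \frac{1}{2 C} = 1$)
$\left(g{\left(-179,78 \right)} - 38196\right) \left(Q{\left(n{\left(-10,14 \right)} \right)} + 38421\right) = \left(\left(-14 - 179 + 78\right) - 38196\right) \left(1 + 38421\right) = \left(-115 - 38196\right) 38422 = \left(-38311\right) 38422 = -1471985242$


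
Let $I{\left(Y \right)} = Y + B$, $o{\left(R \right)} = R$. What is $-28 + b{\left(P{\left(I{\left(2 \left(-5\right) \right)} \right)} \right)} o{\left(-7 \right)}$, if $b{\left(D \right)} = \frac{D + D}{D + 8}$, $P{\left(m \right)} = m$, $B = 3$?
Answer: $70$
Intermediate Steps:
$I{\left(Y \right)} = 3 + Y$ ($I{\left(Y \right)} = Y + 3 = 3 + Y$)
$b{\left(D \right)} = \frac{2 D}{8 + D}$
$-28 + b{\left(P{\left(I{\left(2 \left(-5\right) \right)} \right)} \right)} o{\left(-7 \right)} = -28 + \frac{2 \left(3 + 2 \left(-5\right)\right)}{8 + \left(3 + 2 \left(-5\right)\right)} \left(-7\right) = -28 + \frac{2 \left(3 - 10\right)}{8 + \left(3 - 10\right)} \left(-7\right) = -28 + 2 \left(-7\right) \frac{1}{8 - 7} \left(-7\right) = -28 + 2 \left(-7\right) 1^{-1} \left(-7\right) = -28 + 2 \left(-7\right) 1 \left(-7\right) = -28 - -98 = -28 + 98 = 70$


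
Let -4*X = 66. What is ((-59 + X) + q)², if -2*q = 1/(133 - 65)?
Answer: 105452361/18496 ≈ 5701.4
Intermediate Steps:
X = -33/2 (X = -¼*66 = -33/2 ≈ -16.500)
q = -1/136 (q = -1/(2*(133 - 65)) = -½/68 = -½*1/68 = -1/136 ≈ -0.0073529)
((-59 + X) + q)² = ((-59 - 33/2) - 1/136)² = (-151/2 - 1/136)² = (-10269/136)² = 105452361/18496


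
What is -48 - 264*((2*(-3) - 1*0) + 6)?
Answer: -48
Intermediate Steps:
-48 - 264*((2*(-3) - 1*0) + 6) = -48 - 264*((-6 + 0) + 6) = -48 - 264*(-6 + 6) = -48 - 264*0 = -48 - 44*0 = -48 + 0 = -48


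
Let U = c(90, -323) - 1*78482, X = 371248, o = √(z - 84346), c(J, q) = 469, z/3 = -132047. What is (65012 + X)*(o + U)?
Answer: -34033951380 + 436260*I*√480487 ≈ -3.4034e+10 + 3.024e+8*I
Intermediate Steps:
z = -396141 (z = 3*(-132047) = -396141)
o = I*√480487 (o = √(-396141 - 84346) = √(-480487) = I*√480487 ≈ 693.17*I)
U = -78013 (U = 469 - 1*78482 = 469 - 78482 = -78013)
(65012 + X)*(o + U) = (65012 + 371248)*(I*√480487 - 78013) = 436260*(-78013 + I*√480487) = -34033951380 + 436260*I*√480487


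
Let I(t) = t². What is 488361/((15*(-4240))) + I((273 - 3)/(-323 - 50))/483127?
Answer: -10942048388979421/1424999899319600 ≈ -7.6786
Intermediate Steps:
488361/((15*(-4240))) + I((273 - 3)/(-323 - 50))/483127 = 488361/((15*(-4240))) + ((273 - 3)/(-323 - 50))²/483127 = 488361/(-63600) + (270/(-373))²*(1/483127) = 488361*(-1/63600) + (270*(-1/373))²*(1/483127) = -162787/21200 + (-270/373)²*(1/483127) = -162787/21200 + (72900/139129)*(1/483127) = -162787/21200 + 72900/67216976383 = -10942048388979421/1424999899319600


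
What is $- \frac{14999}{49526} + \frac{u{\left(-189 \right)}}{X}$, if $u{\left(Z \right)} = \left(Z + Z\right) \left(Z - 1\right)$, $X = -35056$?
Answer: $- \frac{72906469}{31003276} \approx -2.3516$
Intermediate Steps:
$u{\left(Z \right)} = 2 Z \left(-1 + Z\right)$
$- \frac{14999}{49526} + \frac{u{\left(-189 \right)}}{X} = - \frac{14999}{49526} + \frac{2 \left(-189\right) \left(-1 - 189\right)}{-35056} = \left(-14999\right) \frac{1}{49526} + 2 \left(-189\right) \left(-190\right) \left(- \frac{1}{35056}\right) = - \frac{14999}{49526} + 71820 \left(- \frac{1}{35056}\right) = - \frac{14999}{49526} - \frac{2565}{1252} = - \frac{72906469}{31003276}$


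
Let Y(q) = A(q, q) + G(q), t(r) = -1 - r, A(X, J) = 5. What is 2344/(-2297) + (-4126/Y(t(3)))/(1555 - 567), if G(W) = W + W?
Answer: 1264903/3404154 ≈ 0.37158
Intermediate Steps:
G(W) = 2*W
Y(q) = 5 + 2*q
2344/(-2297) + (-4126/Y(t(3)))/(1555 - 567) = 2344/(-2297) + (-4126/(5 + 2*(-1 - 1*3)))/(1555 - 567) = 2344*(-1/2297) - 4126/(5 + 2*(-1 - 3))/988 = -2344/2297 - 4126/(5 + 2*(-4))*(1/988) = -2344/2297 - 4126/(5 - 8)*(1/988) = -2344/2297 - 4126/(-3)*(1/988) = -2344/2297 - 4126*(-1/3)*(1/988) = -2344/2297 + (4126/3)*(1/988) = -2344/2297 + 2063/1482 = 1264903/3404154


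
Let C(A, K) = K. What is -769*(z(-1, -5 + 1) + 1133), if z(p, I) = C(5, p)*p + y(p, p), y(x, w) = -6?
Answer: -867432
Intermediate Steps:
z(p, I) = -6 + p² (z(p, I) = p*p - 6 = p² - 6 = -6 + p²)
-769*(z(-1, -5 + 1) + 1133) = -769*((-6 + (-1)²) + 1133) = -769*((-6 + 1) + 1133) = -769*(-5 + 1133) = -769*1128 = -1*867432 = -867432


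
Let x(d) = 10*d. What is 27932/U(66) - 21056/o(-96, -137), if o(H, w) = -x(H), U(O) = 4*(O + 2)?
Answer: 82373/1020 ≈ 80.758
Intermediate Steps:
U(O) = 8 + 4*O (U(O) = 4*(2 + O) = 8 + 4*O)
o(H, w) = -10*H
27932/U(66) - 21056/o(-96, -137) = 27932/(8 + 4*66) - 21056/((-10*(-96))) = 27932/(8 + 264) - 21056/960 = 27932/272 - 21056*1/960 = 27932*(1/272) - 329/15 = 6983/68 - 329/15 = 82373/1020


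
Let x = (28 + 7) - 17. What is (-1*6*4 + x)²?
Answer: 36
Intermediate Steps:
x = 18 (x = 35 - 17 = 18)
(-1*6*4 + x)² = (-1*6*4 + 18)² = (-6*4 + 18)² = (-24 + 18)² = (-6)² = 36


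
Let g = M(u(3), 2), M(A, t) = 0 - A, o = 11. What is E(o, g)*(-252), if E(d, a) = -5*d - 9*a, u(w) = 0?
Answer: 13860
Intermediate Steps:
M(A, t) = -A
g = 0 (g = -1*0 = 0)
E(d, a) = -9*a - 5*d
E(o, g)*(-252) = (-9*0 - 5*11)*(-252) = (0 - 55)*(-252) = -55*(-252) = 13860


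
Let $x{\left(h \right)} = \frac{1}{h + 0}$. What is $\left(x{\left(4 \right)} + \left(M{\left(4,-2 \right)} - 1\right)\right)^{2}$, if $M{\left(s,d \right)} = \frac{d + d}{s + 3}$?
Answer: $\frac{1369}{784} \approx 1.7462$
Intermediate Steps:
$M{\left(s,d \right)} = \frac{2 d}{3 + s}$
$x{\left(h \right)} = \frac{1}{h}$
$\left(x{\left(4 \right)} + \left(M{\left(4,-2 \right)} - 1\right)\right)^{2} = \left(\frac{1}{4} - \left(1 + \frac{4}{3 + 4}\right)\right)^{2} = \left(\frac{1}{4} - \left(1 + \frac{4}{7}\right)\right)^{2} = \left(\frac{1}{4} - \left(1 + 4 \cdot \frac{1}{7}\right)\right)^{2} = \left(\frac{1}{4} - \frac{11}{7}\right)^{2} = \left(- \frac{37}{28}\right)^{2} = \frac{1369}{784}$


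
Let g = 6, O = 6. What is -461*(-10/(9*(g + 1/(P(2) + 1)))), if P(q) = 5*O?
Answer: 142910/1683 ≈ 84.914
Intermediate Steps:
P(q) = 30 (P(q) = 5*6 = 30)
-461*(-10/(9*(g + 1/(P(2) + 1)))) = -461*(-10/(9*(6 + 1/(30 + 1)))) = -461*(-10/(9*(6 + 1/31))) = -461/(-1/10*187/31*9) = -461/((-187/310*9)) = -461/(-1683/310) = -461*(-310/1683) = 142910/1683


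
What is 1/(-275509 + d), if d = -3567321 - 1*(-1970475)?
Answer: -1/1872355 ≈ -5.3409e-7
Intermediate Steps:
d = -1596846 (d = -3567321 + 1970475 = -1596846)
1/(-275509 + d) = 1/(-275509 - 1596846) = 1/(-1872355) = -1/1872355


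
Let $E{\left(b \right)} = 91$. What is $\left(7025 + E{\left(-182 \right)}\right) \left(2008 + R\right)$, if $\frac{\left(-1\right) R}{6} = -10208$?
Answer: $450129696$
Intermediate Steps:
$R = 61248$ ($R = \left(-6\right) \left(-10208\right) = 61248$)
$\left(7025 + E{\left(-182 \right)}\right) \left(2008 + R\right) = \left(7025 + 91\right) \left(2008 + 61248\right) = 7116 \cdot 63256 = 450129696$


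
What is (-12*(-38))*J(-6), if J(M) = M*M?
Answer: 16416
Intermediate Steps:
J(M) = M²
(-12*(-38))*J(-6) = -12*(-38)*(-6)² = 456*36 = 16416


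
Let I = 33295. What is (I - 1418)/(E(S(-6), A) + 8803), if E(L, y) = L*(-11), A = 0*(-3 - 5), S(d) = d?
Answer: 31877/8869 ≈ 3.5942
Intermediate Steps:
A = 0 (A = 0*(-8) = 0)
E(L, y) = -11*L
(I - 1418)/(E(S(-6), A) + 8803) = (33295 - 1418)/(-11*(-6) + 8803) = 31877/(66 + 8803) = 31877/8869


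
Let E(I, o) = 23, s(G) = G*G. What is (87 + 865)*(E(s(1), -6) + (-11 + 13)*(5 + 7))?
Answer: 44744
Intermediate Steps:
s(G) = G²
(87 + 865)*(E(s(1), -6) + (-11 + 13)*(5 + 7)) = (87 + 865)*(23 + (-11 + 13)*(5 + 7)) = 952*(23 + 2*12) = 952*(23 + 24) = 952*47 = 44744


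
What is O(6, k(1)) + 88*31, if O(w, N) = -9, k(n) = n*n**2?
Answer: 2719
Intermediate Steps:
k(n) = n**3
O(6, k(1)) + 88*31 = -9 + 88*31 = -9 + 2728 = 2719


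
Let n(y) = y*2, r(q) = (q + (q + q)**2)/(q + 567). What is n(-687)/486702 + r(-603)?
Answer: -13103397745/324468 ≈ -40384.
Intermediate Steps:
r(q) = (q + 4*q**2)/(567 + q) (r(q) = (q + (2*q)**2)/(567 + q) = (q + 4*q**2)/(567 + q))
n(y) = 2*y
n(-687)/486702 + r(-603) = (2*(-687))/486702 - 603*(1 + 4*(-603))/(567 - 603) = -1374*1/486702 - 603*(1 - 2412)/(-36) = -229/81117 - 603*(-1/36)*(-2411) = -229/81117 - 161537/4 = -13103397745/324468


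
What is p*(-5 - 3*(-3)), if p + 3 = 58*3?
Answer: 684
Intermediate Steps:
p = 171 (p = -3 + 58*3 = -3 + 174 = 171)
p*(-5 - 3*(-3)) = 171*(-5 - 3*(-3)) = 171*(-5 + 9) = 171*4 = 684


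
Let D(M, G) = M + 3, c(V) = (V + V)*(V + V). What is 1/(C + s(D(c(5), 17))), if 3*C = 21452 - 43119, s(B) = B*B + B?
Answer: 3/10469 ≈ 0.00028656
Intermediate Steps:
c(V) = 4*V² (c(V) = (2*V)*(2*V) = 4*V²)
D(M, G) = 3 + M
s(B) = B + B² (s(B) = B² + B = B + B²)
C = -21667/3 (C = (21452 - 43119)/3 = (⅓)*(-21667) = -21667/3 ≈ -7222.3)
1/(C + s(D(c(5), 17))) = 1/(-21667/3 + (3 + 4*5²)*(1 + (3 + 4*5²))) = 1/(-21667/3 + (3 + 4*25)*(1 + (3 + 4*25))) = 1/(-21667/3 + (3 + 100)*(1 + (3 + 100))) = 1/(-21667/3 + 103*(1 + 103)) = 1/(-21667/3 + 103*104) = 1/(-21667/3 + 10712) = 1/(10469/3) = 3/10469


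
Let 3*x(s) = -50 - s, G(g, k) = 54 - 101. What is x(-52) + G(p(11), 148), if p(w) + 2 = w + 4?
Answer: -139/3 ≈ -46.333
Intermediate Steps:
p(w) = 2 + w (p(w) = -2 + (w + 4) = -2 + (4 + w) = 2 + w)
G(g, k) = -47
x(s) = -50/3 - s/3 (x(s) = (-50 - s)/3 = -50/3 - s/3)
x(-52) + G(p(11), 148) = (-50/3 - 1/3*(-52)) - 47 = (-50/3 + 52/3) - 47 = 2/3 - 47 = -139/3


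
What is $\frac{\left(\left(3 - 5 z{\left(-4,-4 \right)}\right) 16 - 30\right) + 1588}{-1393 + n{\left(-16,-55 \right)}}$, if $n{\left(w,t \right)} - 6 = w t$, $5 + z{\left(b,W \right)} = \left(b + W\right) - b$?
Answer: $- \frac{2326}{507} \approx -4.5878$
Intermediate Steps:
$z{\left(b,W \right)} = -5 + W$ ($z{\left(b,W \right)} = -5 + \left(\left(b + W\right) - b\right) = -5 + \left(\left(W + b\right) - b\right) = -5 + W$)
$n{\left(w,t \right)} = 6 + t w$ ($n{\left(w,t \right)} = 6 + w t = 6 + t w$)
$\frac{\left(\left(3 - 5 z{\left(-4,-4 \right)}\right) 16 - 30\right) + 1588}{-1393 + n{\left(-16,-55 \right)}} = \frac{\left(\left(3 - 5 \left(-5 - 4\right)\right) 16 - 30\right) + 1588}{-1393 + \left(6 - -880\right)} = \frac{\left(\left(3 - -45\right) 16 - 30\right) + 1588}{-1393 + \left(6 + 880\right)} = \frac{\left(\left(3 + 45\right) 16 - 30\right) + 1588}{-1393 + 886} = \frac{\left(48 \cdot 16 - 30\right) + 1588}{-507} = \left(\left(768 - 30\right) + 1588\right) \left(- \frac{1}{507}\right) = \left(738 + 1588\right) \left(- \frac{1}{507}\right) = 2326 \left(- \frac{1}{507}\right) = - \frac{2326}{507}$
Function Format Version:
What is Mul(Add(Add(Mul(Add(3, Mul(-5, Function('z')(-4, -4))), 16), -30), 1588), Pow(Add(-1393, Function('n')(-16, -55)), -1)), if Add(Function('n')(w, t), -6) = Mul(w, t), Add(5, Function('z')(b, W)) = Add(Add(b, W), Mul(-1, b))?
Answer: Rational(-2326, 507) ≈ -4.5878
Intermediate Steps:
Function('z')(b, W) = Add(-5, W) (Function('z')(b, W) = Add(-5, Add(Add(b, W), Mul(-1, b))) = Add(-5, Add(Add(W, b), Mul(-1, b))) = Add(-5, W))
Function('n')(w, t) = Add(6, Mul(t, w)) (Function('n')(w, t) = Add(6, Mul(w, t)) = Add(6, Mul(t, w)))
Mul(Add(Add(Mul(Add(3, Mul(-5, Function('z')(-4, -4))), 16), -30), 1588), Pow(Add(-1393, Function('n')(-16, -55)), -1)) = Mul(Add(Add(Mul(Add(3, Mul(-5, Add(-5, -4))), 16), -30), 1588), Pow(Add(-1393, Add(6, Mul(-55, -16))), -1)) = Mul(Add(Add(Mul(Add(3, Mul(-5, -9)), 16), -30), 1588), Pow(Add(-1393, Add(6, 880)), -1)) = Mul(Add(Add(Mul(Add(3, 45), 16), -30), 1588), Pow(Add(-1393, 886), -1)) = Mul(Add(Add(Mul(48, 16), -30), 1588), Pow(-507, -1)) = Mul(Add(Add(768, -30), 1588), Rational(-1, 507)) = Mul(Add(738, 1588), Rational(-1, 507)) = Mul(2326, Rational(-1, 507)) = Rational(-2326, 507)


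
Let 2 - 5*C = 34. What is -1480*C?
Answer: 9472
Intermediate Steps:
C = -32/5 (C = ⅖ - ⅕*34 = ⅖ - 34/5 = -32/5 ≈ -6.4000)
-1480*C = -1480*(-32/5) = 9472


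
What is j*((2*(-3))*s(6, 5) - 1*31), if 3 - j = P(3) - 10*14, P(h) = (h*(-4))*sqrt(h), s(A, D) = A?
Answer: -9581 - 804*sqrt(3) ≈ -10974.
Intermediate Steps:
P(h) = -4*h**(3/2) (P(h) = (-4*h)*sqrt(h) = -4*h**(3/2))
j = 143 + 12*sqrt(3) (j = 3 - (-12*sqrt(3) - 10*14) = 3 - (-12*sqrt(3) - 140) = 3 - (-140 - 12*sqrt(3)) = 3 + (140 + 12*sqrt(3)) = 143 + 12*sqrt(3) ≈ 163.78)
j*((2*(-3))*s(6, 5) - 1*31) = (143 + 12*sqrt(3))*((2*(-3))*6 - 1*31) = (143 + 12*sqrt(3))*(-6*6 - 31) = (143 + 12*sqrt(3))*(-36 - 31) = (143 + 12*sqrt(3))*(-67) = -9581 - 804*sqrt(3)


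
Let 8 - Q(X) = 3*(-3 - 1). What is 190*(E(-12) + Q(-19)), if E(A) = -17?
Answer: 570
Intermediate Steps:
Q(X) = 20 (Q(X) = 8 - 3*(-3 - 1) = 8 - 3*(-4) = 8 - 1*(-12) = 8 + 12 = 20)
190*(E(-12) + Q(-19)) = 190*(-17 + 20) = 190*3 = 570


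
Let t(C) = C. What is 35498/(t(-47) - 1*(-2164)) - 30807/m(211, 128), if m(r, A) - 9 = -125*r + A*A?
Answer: 59937065/3018842 ≈ 19.854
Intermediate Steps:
m(r, A) = 9 + A² - 125*r (m(r, A) = 9 + (-125*r + A*A) = 9 + (-125*r + A²) = 9 + (A² - 125*r) = 9 + A² - 125*r)
35498/(t(-47) - 1*(-2164)) - 30807/m(211, 128) = 35498/(-47 - 1*(-2164)) - 30807/(9 + 128² - 125*211) = 35498/(-47 + 2164) - 30807/(9 + 16384 - 26375) = 35498/2117 - 30807/(-9982) = 35498*(1/2117) - 30807*(-1/9982) = 35498/2117 + 4401/1426 = 59937065/3018842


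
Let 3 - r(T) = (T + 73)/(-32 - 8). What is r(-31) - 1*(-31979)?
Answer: 639661/20 ≈ 31983.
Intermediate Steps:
r(T) = 193/40 + T/40 (r(T) = 3 - (T + 73)/(-32 - 8) = 3 - (73 + T)/(-40) = 3 - (73 + T)*(-1)/40 = 3 - (-73/40 - T/40) = 3 + (73/40 + T/40) = 193/40 + T/40)
r(-31) - 1*(-31979) = (193/40 + (1/40)*(-31)) - 1*(-31979) = (193/40 - 31/40) + 31979 = 81/20 + 31979 = 639661/20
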